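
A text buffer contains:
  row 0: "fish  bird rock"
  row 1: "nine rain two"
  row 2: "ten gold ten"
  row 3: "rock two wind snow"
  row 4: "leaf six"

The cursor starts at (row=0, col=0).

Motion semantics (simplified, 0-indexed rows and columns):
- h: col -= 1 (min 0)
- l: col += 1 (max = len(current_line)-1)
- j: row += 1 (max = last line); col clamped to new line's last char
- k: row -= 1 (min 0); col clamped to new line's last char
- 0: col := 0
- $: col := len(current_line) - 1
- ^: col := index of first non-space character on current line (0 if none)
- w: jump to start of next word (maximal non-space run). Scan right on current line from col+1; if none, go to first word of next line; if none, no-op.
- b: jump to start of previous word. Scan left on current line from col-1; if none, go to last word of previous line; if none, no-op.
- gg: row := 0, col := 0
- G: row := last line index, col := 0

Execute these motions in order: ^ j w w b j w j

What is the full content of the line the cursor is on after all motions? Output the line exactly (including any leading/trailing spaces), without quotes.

After 1 (^): row=0 col=0 char='f'
After 2 (j): row=1 col=0 char='n'
After 3 (w): row=1 col=5 char='r'
After 4 (w): row=1 col=10 char='t'
After 5 (b): row=1 col=5 char='r'
After 6 (j): row=2 col=5 char='o'
After 7 (w): row=2 col=9 char='t'
After 8 (j): row=3 col=9 char='w'

Answer: rock two wind snow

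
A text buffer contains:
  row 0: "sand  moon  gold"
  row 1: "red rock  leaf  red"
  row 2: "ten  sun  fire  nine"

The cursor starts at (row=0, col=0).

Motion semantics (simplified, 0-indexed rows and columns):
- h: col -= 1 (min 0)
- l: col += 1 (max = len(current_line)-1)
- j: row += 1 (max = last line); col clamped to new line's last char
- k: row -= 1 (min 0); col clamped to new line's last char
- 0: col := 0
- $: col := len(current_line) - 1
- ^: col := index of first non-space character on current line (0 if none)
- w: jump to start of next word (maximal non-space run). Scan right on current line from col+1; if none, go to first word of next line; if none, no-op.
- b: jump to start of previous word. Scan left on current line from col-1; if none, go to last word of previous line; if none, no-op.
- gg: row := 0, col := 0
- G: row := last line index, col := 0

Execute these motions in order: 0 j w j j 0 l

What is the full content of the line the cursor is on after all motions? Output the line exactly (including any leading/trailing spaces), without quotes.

Answer: ten  sun  fire  nine

Derivation:
After 1 (0): row=0 col=0 char='s'
After 2 (j): row=1 col=0 char='r'
After 3 (w): row=1 col=4 char='r'
After 4 (j): row=2 col=4 char='_'
After 5 (j): row=2 col=4 char='_'
After 6 (0): row=2 col=0 char='t'
After 7 (l): row=2 col=1 char='e'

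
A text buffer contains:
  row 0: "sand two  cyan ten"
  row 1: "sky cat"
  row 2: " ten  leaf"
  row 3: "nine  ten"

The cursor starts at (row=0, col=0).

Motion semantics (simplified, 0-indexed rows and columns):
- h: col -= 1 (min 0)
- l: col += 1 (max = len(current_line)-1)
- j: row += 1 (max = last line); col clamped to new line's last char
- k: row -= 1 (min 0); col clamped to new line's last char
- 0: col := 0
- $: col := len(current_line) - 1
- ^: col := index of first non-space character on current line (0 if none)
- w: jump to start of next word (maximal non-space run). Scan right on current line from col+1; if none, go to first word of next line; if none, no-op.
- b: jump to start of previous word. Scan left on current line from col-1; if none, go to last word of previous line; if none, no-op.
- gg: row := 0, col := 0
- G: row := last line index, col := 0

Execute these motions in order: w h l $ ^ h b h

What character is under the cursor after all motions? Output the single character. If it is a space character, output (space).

Answer: s

Derivation:
After 1 (w): row=0 col=5 char='t'
After 2 (h): row=0 col=4 char='_'
After 3 (l): row=0 col=5 char='t'
After 4 ($): row=0 col=17 char='n'
After 5 (^): row=0 col=0 char='s'
After 6 (h): row=0 col=0 char='s'
After 7 (b): row=0 col=0 char='s'
After 8 (h): row=0 col=0 char='s'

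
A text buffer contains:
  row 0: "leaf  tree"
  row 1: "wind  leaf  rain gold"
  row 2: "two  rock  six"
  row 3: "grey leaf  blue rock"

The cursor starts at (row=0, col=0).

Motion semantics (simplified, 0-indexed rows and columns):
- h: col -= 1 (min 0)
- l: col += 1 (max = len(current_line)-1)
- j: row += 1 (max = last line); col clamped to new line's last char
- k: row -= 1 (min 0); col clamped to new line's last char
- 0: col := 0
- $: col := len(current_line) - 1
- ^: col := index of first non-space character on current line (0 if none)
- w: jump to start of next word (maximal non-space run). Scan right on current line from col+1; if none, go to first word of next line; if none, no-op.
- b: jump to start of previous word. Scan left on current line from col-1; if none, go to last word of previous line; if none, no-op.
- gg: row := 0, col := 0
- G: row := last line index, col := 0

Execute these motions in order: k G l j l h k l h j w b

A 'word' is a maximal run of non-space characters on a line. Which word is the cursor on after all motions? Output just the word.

After 1 (k): row=0 col=0 char='l'
After 2 (G): row=3 col=0 char='g'
After 3 (l): row=3 col=1 char='r'
After 4 (j): row=3 col=1 char='r'
After 5 (l): row=3 col=2 char='e'
After 6 (h): row=3 col=1 char='r'
After 7 (k): row=2 col=1 char='w'
After 8 (l): row=2 col=2 char='o'
After 9 (h): row=2 col=1 char='w'
After 10 (j): row=3 col=1 char='r'
After 11 (w): row=3 col=5 char='l'
After 12 (b): row=3 col=0 char='g'

Answer: grey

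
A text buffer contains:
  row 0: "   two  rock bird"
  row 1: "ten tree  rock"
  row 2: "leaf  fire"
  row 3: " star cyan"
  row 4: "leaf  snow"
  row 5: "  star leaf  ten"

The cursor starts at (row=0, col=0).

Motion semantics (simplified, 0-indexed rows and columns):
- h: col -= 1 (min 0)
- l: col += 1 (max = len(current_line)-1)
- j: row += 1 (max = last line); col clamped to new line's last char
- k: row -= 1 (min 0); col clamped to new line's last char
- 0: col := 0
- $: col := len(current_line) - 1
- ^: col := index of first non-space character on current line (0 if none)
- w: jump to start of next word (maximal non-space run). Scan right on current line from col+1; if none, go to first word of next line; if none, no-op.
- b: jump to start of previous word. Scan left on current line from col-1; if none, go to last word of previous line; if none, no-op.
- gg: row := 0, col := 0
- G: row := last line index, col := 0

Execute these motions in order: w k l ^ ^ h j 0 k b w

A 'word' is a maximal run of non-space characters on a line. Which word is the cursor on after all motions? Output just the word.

After 1 (w): row=0 col=3 char='t'
After 2 (k): row=0 col=3 char='t'
After 3 (l): row=0 col=4 char='w'
After 4 (^): row=0 col=3 char='t'
After 5 (^): row=0 col=3 char='t'
After 6 (h): row=0 col=2 char='_'
After 7 (j): row=1 col=2 char='n'
After 8 (0): row=1 col=0 char='t'
After 9 (k): row=0 col=0 char='_'
After 10 (b): row=0 col=0 char='_'
After 11 (w): row=0 col=3 char='t'

Answer: two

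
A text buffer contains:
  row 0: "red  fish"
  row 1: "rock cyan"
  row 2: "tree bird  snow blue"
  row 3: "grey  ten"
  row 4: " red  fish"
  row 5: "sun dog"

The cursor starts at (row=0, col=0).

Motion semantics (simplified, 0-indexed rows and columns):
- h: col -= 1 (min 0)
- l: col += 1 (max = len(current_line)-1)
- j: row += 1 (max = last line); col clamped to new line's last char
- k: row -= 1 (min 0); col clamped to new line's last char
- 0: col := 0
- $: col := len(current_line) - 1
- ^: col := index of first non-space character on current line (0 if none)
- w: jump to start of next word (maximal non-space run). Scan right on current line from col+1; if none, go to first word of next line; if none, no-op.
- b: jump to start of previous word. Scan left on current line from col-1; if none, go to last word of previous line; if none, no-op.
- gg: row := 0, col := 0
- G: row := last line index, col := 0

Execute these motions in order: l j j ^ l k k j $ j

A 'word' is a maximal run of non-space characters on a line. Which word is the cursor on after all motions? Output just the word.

After 1 (l): row=0 col=1 char='e'
After 2 (j): row=1 col=1 char='o'
After 3 (j): row=2 col=1 char='r'
After 4 (^): row=2 col=0 char='t'
After 5 (l): row=2 col=1 char='r'
After 6 (k): row=1 col=1 char='o'
After 7 (k): row=0 col=1 char='e'
After 8 (j): row=1 col=1 char='o'
After 9 ($): row=1 col=8 char='n'
After 10 (j): row=2 col=8 char='d'

Answer: bird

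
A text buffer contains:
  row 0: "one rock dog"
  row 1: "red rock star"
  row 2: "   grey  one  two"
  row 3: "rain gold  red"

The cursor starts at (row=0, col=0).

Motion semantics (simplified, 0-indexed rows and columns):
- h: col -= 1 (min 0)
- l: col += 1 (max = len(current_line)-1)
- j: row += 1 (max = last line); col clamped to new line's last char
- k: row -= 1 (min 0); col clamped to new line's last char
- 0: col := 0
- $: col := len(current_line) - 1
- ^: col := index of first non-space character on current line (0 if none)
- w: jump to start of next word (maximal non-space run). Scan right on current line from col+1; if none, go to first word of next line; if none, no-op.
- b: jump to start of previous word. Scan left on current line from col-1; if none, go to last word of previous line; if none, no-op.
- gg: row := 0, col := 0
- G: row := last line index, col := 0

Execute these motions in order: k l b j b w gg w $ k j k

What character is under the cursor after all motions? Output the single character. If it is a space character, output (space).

After 1 (k): row=0 col=0 char='o'
After 2 (l): row=0 col=1 char='n'
After 3 (b): row=0 col=0 char='o'
After 4 (j): row=1 col=0 char='r'
After 5 (b): row=0 col=9 char='d'
After 6 (w): row=1 col=0 char='r'
After 7 (gg): row=0 col=0 char='o'
After 8 (w): row=0 col=4 char='r'
After 9 ($): row=0 col=11 char='g'
After 10 (k): row=0 col=11 char='g'
After 11 (j): row=1 col=11 char='a'
After 12 (k): row=0 col=11 char='g'

Answer: g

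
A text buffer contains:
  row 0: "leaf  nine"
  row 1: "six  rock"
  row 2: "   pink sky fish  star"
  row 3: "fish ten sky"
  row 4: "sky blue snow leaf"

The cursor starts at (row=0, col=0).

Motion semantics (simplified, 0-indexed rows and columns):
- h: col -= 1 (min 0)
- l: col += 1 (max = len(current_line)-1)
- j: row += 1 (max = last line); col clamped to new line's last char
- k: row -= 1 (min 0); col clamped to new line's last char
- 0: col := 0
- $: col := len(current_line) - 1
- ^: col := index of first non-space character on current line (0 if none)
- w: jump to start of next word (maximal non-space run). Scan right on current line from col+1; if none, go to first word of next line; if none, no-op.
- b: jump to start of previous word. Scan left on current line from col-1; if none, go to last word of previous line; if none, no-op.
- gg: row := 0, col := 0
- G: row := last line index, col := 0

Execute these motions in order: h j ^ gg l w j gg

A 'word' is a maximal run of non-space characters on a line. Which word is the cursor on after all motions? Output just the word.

Answer: leaf

Derivation:
After 1 (h): row=0 col=0 char='l'
After 2 (j): row=1 col=0 char='s'
After 3 (^): row=1 col=0 char='s'
After 4 (gg): row=0 col=0 char='l'
After 5 (l): row=0 col=1 char='e'
After 6 (w): row=0 col=6 char='n'
After 7 (j): row=1 col=6 char='o'
After 8 (gg): row=0 col=0 char='l'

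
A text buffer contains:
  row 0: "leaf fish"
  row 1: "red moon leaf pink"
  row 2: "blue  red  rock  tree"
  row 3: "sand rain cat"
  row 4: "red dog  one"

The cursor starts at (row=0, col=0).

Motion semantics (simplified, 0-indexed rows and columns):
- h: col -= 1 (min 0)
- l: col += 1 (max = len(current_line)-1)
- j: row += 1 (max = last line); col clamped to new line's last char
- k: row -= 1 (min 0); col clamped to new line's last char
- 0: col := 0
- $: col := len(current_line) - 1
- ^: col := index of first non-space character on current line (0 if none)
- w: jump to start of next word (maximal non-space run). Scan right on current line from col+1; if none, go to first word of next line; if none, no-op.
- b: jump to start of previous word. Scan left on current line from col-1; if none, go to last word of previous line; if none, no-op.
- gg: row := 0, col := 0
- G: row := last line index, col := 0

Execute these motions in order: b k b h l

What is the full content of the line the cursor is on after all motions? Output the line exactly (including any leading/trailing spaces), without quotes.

Answer: leaf fish

Derivation:
After 1 (b): row=0 col=0 char='l'
After 2 (k): row=0 col=0 char='l'
After 3 (b): row=0 col=0 char='l'
After 4 (h): row=0 col=0 char='l'
After 5 (l): row=0 col=1 char='e'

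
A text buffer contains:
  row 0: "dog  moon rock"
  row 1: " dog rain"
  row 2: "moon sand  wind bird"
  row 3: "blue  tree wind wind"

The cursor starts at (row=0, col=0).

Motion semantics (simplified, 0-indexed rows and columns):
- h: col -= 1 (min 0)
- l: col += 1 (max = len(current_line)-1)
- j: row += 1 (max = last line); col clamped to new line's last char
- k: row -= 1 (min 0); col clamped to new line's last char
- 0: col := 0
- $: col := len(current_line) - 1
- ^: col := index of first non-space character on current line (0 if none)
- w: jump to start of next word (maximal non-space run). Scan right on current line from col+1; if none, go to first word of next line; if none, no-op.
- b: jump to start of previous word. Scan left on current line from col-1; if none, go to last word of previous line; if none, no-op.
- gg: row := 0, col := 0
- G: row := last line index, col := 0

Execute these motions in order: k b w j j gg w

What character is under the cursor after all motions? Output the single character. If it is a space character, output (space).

Answer: m

Derivation:
After 1 (k): row=0 col=0 char='d'
After 2 (b): row=0 col=0 char='d'
After 3 (w): row=0 col=5 char='m'
After 4 (j): row=1 col=5 char='r'
After 5 (j): row=2 col=5 char='s'
After 6 (gg): row=0 col=0 char='d'
After 7 (w): row=0 col=5 char='m'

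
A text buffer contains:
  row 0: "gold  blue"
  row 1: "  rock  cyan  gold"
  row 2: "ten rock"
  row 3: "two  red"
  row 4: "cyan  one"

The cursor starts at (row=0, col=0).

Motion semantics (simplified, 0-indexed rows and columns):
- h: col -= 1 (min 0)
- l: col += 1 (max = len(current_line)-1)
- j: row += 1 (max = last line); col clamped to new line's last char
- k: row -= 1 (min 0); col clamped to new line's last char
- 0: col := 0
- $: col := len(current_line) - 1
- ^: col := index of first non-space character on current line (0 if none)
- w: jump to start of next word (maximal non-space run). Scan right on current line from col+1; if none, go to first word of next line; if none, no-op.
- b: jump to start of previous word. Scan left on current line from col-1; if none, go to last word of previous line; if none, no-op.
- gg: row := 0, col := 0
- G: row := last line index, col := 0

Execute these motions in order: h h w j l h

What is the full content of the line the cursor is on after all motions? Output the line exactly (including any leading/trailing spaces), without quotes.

Answer:   rock  cyan  gold

Derivation:
After 1 (h): row=0 col=0 char='g'
After 2 (h): row=0 col=0 char='g'
After 3 (w): row=0 col=6 char='b'
After 4 (j): row=1 col=6 char='_'
After 5 (l): row=1 col=7 char='_'
After 6 (h): row=1 col=6 char='_'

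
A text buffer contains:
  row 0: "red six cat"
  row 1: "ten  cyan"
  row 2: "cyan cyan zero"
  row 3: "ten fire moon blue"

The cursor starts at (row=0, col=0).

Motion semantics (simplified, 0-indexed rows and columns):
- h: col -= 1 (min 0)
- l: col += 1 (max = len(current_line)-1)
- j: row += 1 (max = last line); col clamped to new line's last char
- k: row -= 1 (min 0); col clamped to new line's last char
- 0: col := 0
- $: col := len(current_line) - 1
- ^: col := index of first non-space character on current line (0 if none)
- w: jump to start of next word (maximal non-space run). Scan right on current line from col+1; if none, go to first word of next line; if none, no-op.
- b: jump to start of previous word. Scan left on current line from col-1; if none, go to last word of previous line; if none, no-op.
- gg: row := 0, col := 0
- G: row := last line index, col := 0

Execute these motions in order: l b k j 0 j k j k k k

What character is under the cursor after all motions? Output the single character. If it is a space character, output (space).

After 1 (l): row=0 col=1 char='e'
After 2 (b): row=0 col=0 char='r'
After 3 (k): row=0 col=0 char='r'
After 4 (j): row=1 col=0 char='t'
After 5 (0): row=1 col=0 char='t'
After 6 (j): row=2 col=0 char='c'
After 7 (k): row=1 col=0 char='t'
After 8 (j): row=2 col=0 char='c'
After 9 (k): row=1 col=0 char='t'
After 10 (k): row=0 col=0 char='r'
After 11 (k): row=0 col=0 char='r'

Answer: r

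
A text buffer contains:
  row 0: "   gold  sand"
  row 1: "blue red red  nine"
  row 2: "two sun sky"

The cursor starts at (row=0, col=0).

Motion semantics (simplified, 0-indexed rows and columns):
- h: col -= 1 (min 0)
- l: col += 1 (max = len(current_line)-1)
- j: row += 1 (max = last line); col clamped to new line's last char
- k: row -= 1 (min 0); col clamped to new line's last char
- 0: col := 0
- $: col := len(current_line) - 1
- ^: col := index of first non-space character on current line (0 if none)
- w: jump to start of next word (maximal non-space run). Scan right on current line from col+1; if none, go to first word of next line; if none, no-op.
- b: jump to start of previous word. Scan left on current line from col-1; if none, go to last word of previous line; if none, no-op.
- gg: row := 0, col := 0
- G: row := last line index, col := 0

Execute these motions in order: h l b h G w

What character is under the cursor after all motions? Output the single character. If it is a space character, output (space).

After 1 (h): row=0 col=0 char='_'
After 2 (l): row=0 col=1 char='_'
After 3 (b): row=0 col=1 char='_'
After 4 (h): row=0 col=0 char='_'
After 5 (G): row=2 col=0 char='t'
After 6 (w): row=2 col=4 char='s'

Answer: s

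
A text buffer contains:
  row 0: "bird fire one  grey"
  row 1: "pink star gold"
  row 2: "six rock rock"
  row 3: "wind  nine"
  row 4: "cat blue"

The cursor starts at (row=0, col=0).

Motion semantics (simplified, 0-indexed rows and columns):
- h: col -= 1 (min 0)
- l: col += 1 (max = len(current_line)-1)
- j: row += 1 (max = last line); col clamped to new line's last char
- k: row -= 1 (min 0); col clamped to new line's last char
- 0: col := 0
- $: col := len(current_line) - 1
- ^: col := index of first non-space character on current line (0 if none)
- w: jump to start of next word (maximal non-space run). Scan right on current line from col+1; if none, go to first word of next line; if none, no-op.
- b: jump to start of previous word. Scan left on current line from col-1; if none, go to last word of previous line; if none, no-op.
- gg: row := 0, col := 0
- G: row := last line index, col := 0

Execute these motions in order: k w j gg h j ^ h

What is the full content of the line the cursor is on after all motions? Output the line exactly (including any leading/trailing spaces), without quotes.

Answer: pink star gold

Derivation:
After 1 (k): row=0 col=0 char='b'
After 2 (w): row=0 col=5 char='f'
After 3 (j): row=1 col=5 char='s'
After 4 (gg): row=0 col=0 char='b'
After 5 (h): row=0 col=0 char='b'
After 6 (j): row=1 col=0 char='p'
After 7 (^): row=1 col=0 char='p'
After 8 (h): row=1 col=0 char='p'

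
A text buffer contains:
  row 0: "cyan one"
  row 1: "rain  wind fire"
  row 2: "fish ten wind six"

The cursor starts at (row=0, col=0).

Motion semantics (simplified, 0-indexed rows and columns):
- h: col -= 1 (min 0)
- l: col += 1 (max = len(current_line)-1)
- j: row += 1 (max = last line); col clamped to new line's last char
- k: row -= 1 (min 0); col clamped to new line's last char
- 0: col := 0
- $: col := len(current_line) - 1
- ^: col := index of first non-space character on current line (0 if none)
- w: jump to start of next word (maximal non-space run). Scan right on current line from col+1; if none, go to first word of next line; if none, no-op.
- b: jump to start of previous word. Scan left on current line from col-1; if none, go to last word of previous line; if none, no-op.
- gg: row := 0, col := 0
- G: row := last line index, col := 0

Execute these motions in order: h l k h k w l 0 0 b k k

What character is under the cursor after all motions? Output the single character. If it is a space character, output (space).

Answer: c

Derivation:
After 1 (h): row=0 col=0 char='c'
After 2 (l): row=0 col=1 char='y'
After 3 (k): row=0 col=1 char='y'
After 4 (h): row=0 col=0 char='c'
After 5 (k): row=0 col=0 char='c'
After 6 (w): row=0 col=5 char='o'
After 7 (l): row=0 col=6 char='n'
After 8 (0): row=0 col=0 char='c'
After 9 (0): row=0 col=0 char='c'
After 10 (b): row=0 col=0 char='c'
After 11 (k): row=0 col=0 char='c'
After 12 (k): row=0 col=0 char='c'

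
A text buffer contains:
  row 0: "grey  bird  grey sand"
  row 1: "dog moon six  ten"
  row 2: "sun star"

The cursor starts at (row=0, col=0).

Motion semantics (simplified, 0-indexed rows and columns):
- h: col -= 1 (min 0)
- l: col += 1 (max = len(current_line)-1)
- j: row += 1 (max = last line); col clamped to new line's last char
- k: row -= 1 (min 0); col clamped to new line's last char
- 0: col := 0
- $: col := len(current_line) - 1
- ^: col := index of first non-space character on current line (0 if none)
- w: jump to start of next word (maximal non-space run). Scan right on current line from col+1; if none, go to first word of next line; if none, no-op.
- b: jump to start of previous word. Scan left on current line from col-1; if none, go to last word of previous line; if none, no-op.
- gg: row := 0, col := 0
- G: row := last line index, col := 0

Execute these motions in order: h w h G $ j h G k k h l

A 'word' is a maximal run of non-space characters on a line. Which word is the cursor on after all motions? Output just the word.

After 1 (h): row=0 col=0 char='g'
After 2 (w): row=0 col=6 char='b'
After 3 (h): row=0 col=5 char='_'
After 4 (G): row=2 col=0 char='s'
After 5 ($): row=2 col=7 char='r'
After 6 (j): row=2 col=7 char='r'
After 7 (h): row=2 col=6 char='a'
After 8 (G): row=2 col=0 char='s'
After 9 (k): row=1 col=0 char='d'
After 10 (k): row=0 col=0 char='g'
After 11 (h): row=0 col=0 char='g'
After 12 (l): row=0 col=1 char='r'

Answer: grey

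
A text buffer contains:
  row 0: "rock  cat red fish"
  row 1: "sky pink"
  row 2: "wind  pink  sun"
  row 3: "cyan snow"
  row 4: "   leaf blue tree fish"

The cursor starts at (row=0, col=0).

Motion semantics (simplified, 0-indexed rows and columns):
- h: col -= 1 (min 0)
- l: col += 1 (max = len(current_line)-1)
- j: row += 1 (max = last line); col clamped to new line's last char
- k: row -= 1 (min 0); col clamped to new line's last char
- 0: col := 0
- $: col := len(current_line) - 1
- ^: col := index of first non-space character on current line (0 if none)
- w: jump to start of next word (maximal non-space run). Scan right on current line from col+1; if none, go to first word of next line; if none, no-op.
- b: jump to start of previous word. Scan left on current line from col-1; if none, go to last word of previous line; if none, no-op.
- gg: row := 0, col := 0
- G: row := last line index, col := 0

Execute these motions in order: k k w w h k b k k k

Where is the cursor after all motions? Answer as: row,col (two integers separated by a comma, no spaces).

After 1 (k): row=0 col=0 char='r'
After 2 (k): row=0 col=0 char='r'
After 3 (w): row=0 col=6 char='c'
After 4 (w): row=0 col=10 char='r'
After 5 (h): row=0 col=9 char='_'
After 6 (k): row=0 col=9 char='_'
After 7 (b): row=0 col=6 char='c'
After 8 (k): row=0 col=6 char='c'
After 9 (k): row=0 col=6 char='c'
After 10 (k): row=0 col=6 char='c'

Answer: 0,6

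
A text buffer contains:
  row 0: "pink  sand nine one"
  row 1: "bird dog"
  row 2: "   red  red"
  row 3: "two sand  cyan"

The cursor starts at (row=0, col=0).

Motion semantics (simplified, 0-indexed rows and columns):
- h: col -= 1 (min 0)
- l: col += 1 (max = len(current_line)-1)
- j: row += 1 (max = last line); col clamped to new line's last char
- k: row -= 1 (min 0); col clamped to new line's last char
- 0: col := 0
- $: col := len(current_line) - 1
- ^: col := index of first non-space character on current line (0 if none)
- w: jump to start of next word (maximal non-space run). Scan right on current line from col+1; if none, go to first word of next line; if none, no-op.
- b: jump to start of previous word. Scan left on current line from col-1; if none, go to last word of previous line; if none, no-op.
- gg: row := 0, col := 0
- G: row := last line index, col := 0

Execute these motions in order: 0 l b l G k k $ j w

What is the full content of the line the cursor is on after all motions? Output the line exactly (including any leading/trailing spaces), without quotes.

Answer:    red  red

Derivation:
After 1 (0): row=0 col=0 char='p'
After 2 (l): row=0 col=1 char='i'
After 3 (b): row=0 col=0 char='p'
After 4 (l): row=0 col=1 char='i'
After 5 (G): row=3 col=0 char='t'
After 6 (k): row=2 col=0 char='_'
After 7 (k): row=1 col=0 char='b'
After 8 ($): row=1 col=7 char='g'
After 9 (j): row=2 col=7 char='_'
After 10 (w): row=2 col=8 char='r'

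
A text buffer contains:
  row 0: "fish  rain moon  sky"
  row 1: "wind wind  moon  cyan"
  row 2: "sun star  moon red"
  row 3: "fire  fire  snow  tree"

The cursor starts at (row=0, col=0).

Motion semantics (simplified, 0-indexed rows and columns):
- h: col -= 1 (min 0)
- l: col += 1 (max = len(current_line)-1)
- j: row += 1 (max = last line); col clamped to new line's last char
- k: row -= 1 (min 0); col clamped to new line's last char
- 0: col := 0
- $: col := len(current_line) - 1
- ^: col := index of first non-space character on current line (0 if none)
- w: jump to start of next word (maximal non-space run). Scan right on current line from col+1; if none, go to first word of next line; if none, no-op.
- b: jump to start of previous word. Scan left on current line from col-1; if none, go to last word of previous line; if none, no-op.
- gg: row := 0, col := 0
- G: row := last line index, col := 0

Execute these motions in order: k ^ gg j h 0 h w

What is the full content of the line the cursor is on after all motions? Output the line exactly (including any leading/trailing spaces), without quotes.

Answer: wind wind  moon  cyan

Derivation:
After 1 (k): row=0 col=0 char='f'
After 2 (^): row=0 col=0 char='f'
After 3 (gg): row=0 col=0 char='f'
After 4 (j): row=1 col=0 char='w'
After 5 (h): row=1 col=0 char='w'
After 6 (0): row=1 col=0 char='w'
After 7 (h): row=1 col=0 char='w'
After 8 (w): row=1 col=5 char='w'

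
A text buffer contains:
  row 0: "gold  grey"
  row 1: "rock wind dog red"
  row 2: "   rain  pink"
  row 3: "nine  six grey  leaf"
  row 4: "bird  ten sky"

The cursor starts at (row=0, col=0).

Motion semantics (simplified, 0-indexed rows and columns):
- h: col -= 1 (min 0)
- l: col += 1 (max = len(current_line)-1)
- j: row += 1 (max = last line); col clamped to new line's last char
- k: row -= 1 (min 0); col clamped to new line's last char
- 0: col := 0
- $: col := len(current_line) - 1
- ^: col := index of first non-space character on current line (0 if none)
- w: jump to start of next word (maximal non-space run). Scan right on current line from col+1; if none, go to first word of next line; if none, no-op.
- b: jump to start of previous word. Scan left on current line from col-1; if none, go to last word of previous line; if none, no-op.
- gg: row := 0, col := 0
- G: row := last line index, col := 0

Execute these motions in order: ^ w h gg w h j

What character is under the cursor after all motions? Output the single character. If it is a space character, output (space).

Answer: w

Derivation:
After 1 (^): row=0 col=0 char='g'
After 2 (w): row=0 col=6 char='g'
After 3 (h): row=0 col=5 char='_'
After 4 (gg): row=0 col=0 char='g'
After 5 (w): row=0 col=6 char='g'
After 6 (h): row=0 col=5 char='_'
After 7 (j): row=1 col=5 char='w'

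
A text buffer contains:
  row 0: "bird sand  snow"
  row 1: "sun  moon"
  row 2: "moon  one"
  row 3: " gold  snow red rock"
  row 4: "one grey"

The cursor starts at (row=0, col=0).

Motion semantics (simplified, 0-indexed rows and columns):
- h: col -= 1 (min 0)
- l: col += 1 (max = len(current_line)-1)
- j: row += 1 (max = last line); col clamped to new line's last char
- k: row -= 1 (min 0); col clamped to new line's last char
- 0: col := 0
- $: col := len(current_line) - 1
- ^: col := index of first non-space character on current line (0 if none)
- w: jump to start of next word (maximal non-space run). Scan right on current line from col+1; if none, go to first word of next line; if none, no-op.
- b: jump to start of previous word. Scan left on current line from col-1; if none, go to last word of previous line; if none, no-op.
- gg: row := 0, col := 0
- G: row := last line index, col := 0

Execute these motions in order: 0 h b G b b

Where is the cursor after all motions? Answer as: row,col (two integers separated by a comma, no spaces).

After 1 (0): row=0 col=0 char='b'
After 2 (h): row=0 col=0 char='b'
After 3 (b): row=0 col=0 char='b'
After 4 (G): row=4 col=0 char='o'
After 5 (b): row=3 col=16 char='r'
After 6 (b): row=3 col=12 char='r'

Answer: 3,12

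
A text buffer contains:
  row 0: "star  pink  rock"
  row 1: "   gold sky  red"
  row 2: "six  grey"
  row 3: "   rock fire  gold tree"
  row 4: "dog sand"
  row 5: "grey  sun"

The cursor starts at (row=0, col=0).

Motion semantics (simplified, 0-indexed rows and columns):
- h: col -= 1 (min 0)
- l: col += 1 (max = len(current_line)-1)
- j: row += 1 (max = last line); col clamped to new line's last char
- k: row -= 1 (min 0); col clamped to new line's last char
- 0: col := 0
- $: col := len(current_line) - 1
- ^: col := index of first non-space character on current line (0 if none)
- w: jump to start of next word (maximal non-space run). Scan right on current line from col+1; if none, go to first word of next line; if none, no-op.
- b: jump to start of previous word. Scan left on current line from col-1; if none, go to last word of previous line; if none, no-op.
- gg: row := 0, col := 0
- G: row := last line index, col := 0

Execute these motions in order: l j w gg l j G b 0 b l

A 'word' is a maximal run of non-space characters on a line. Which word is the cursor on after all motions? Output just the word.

Answer: tree

Derivation:
After 1 (l): row=0 col=1 char='t'
After 2 (j): row=1 col=1 char='_'
After 3 (w): row=1 col=3 char='g'
After 4 (gg): row=0 col=0 char='s'
After 5 (l): row=0 col=1 char='t'
After 6 (j): row=1 col=1 char='_'
After 7 (G): row=5 col=0 char='g'
After 8 (b): row=4 col=4 char='s'
After 9 (0): row=4 col=0 char='d'
After 10 (b): row=3 col=19 char='t'
After 11 (l): row=3 col=20 char='r'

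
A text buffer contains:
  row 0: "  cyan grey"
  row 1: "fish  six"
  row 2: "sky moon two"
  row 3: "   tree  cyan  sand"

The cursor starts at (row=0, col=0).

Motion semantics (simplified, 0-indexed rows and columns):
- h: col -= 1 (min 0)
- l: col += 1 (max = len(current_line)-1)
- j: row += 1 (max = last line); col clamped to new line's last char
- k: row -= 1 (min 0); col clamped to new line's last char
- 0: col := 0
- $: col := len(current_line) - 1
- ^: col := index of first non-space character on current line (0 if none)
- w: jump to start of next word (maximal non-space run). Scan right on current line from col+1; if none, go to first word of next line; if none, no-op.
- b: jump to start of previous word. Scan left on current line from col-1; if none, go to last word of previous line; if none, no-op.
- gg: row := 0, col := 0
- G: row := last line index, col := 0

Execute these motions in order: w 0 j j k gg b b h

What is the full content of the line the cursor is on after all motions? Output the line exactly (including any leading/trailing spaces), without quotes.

After 1 (w): row=0 col=2 char='c'
After 2 (0): row=0 col=0 char='_'
After 3 (j): row=1 col=0 char='f'
After 4 (j): row=2 col=0 char='s'
After 5 (k): row=1 col=0 char='f'
After 6 (gg): row=0 col=0 char='_'
After 7 (b): row=0 col=0 char='_'
After 8 (b): row=0 col=0 char='_'
After 9 (h): row=0 col=0 char='_'

Answer:   cyan grey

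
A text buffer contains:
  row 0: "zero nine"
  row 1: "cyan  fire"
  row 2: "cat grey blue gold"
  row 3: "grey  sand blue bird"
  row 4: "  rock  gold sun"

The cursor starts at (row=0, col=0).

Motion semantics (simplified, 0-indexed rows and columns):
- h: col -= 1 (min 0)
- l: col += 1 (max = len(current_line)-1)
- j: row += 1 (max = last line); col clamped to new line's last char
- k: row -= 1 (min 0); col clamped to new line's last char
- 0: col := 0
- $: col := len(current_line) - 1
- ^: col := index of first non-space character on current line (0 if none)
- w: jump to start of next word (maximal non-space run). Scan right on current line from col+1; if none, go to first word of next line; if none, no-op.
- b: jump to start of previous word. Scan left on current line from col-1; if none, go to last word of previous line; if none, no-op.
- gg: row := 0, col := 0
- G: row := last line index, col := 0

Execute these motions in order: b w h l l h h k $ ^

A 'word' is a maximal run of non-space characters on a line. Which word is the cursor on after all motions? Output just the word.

After 1 (b): row=0 col=0 char='z'
After 2 (w): row=0 col=5 char='n'
After 3 (h): row=0 col=4 char='_'
After 4 (l): row=0 col=5 char='n'
After 5 (l): row=0 col=6 char='i'
After 6 (h): row=0 col=5 char='n'
After 7 (h): row=0 col=4 char='_'
After 8 (k): row=0 col=4 char='_'
After 9 ($): row=0 col=8 char='e'
After 10 (^): row=0 col=0 char='z'

Answer: zero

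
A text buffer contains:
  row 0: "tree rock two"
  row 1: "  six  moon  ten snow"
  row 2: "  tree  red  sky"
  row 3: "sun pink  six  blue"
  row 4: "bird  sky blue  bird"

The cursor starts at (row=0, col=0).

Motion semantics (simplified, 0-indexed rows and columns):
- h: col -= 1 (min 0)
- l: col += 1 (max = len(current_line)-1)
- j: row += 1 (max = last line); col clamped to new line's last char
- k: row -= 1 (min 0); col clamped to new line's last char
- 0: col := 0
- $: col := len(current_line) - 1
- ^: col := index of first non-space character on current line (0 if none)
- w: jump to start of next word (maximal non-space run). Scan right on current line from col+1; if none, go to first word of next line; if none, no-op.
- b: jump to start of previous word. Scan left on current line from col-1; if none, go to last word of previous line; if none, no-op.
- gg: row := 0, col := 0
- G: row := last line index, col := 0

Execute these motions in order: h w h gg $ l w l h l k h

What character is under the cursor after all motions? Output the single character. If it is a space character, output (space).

Answer: e

Derivation:
After 1 (h): row=0 col=0 char='t'
After 2 (w): row=0 col=5 char='r'
After 3 (h): row=0 col=4 char='_'
After 4 (gg): row=0 col=0 char='t'
After 5 ($): row=0 col=12 char='o'
After 6 (l): row=0 col=12 char='o'
After 7 (w): row=1 col=2 char='s'
After 8 (l): row=1 col=3 char='i'
After 9 (h): row=1 col=2 char='s'
After 10 (l): row=1 col=3 char='i'
After 11 (k): row=0 col=3 char='e'
After 12 (h): row=0 col=2 char='e'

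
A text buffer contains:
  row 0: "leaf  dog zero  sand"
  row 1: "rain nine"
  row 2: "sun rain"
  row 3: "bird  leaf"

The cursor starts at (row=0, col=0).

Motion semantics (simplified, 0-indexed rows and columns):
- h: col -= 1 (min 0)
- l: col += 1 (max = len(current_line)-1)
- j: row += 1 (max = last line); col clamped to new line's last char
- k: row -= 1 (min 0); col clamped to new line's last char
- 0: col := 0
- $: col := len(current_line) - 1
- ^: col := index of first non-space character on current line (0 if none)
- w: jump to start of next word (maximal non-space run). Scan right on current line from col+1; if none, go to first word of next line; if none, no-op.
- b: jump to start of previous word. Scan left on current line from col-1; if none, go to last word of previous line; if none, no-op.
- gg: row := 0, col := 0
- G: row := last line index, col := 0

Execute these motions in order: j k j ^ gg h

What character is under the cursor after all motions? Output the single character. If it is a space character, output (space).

Answer: l

Derivation:
After 1 (j): row=1 col=0 char='r'
After 2 (k): row=0 col=0 char='l'
After 3 (j): row=1 col=0 char='r'
After 4 (^): row=1 col=0 char='r'
After 5 (gg): row=0 col=0 char='l'
After 6 (h): row=0 col=0 char='l'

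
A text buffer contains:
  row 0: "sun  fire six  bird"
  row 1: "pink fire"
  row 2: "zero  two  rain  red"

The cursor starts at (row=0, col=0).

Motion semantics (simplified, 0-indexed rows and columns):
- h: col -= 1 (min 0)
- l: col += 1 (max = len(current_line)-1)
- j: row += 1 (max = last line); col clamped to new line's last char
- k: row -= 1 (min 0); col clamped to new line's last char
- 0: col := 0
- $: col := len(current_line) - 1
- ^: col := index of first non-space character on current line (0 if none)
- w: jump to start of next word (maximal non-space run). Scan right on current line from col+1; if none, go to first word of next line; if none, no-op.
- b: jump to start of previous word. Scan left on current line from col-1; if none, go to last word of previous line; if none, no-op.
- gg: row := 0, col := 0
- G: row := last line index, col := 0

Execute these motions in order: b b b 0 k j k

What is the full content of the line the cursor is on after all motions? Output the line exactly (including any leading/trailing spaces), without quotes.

After 1 (b): row=0 col=0 char='s'
After 2 (b): row=0 col=0 char='s'
After 3 (b): row=0 col=0 char='s'
After 4 (0): row=0 col=0 char='s'
After 5 (k): row=0 col=0 char='s'
After 6 (j): row=1 col=0 char='p'
After 7 (k): row=0 col=0 char='s'

Answer: sun  fire six  bird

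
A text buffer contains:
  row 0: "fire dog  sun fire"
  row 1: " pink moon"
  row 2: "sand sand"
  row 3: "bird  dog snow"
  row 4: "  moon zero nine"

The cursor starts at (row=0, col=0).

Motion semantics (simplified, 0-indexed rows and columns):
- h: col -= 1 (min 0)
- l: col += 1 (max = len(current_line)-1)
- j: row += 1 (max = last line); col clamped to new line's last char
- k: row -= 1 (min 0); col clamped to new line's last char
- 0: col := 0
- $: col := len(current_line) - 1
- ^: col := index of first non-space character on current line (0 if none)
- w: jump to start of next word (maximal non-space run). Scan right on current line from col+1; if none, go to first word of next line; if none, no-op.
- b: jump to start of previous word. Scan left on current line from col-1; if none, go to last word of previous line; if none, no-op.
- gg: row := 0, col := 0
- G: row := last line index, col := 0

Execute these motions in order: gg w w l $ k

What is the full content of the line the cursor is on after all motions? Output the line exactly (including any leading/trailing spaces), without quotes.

Answer: fire dog  sun fire

Derivation:
After 1 (gg): row=0 col=0 char='f'
After 2 (w): row=0 col=5 char='d'
After 3 (w): row=0 col=10 char='s'
After 4 (l): row=0 col=11 char='u'
After 5 ($): row=0 col=17 char='e'
After 6 (k): row=0 col=17 char='e'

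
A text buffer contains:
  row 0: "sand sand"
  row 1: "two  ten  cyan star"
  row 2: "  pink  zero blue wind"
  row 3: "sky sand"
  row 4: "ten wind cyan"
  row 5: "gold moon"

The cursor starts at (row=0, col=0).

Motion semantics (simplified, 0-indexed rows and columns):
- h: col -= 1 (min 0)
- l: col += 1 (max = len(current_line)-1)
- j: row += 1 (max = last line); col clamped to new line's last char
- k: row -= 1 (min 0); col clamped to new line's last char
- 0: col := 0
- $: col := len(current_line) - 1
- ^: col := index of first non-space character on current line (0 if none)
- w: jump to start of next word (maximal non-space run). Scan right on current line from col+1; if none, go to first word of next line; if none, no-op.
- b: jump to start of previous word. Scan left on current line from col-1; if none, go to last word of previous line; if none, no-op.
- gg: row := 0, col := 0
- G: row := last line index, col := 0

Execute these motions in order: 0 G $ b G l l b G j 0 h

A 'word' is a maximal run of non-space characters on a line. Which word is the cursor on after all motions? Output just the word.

Answer: gold

Derivation:
After 1 (0): row=0 col=0 char='s'
After 2 (G): row=5 col=0 char='g'
After 3 ($): row=5 col=8 char='n'
After 4 (b): row=5 col=5 char='m'
After 5 (G): row=5 col=0 char='g'
After 6 (l): row=5 col=1 char='o'
After 7 (l): row=5 col=2 char='l'
After 8 (b): row=5 col=0 char='g'
After 9 (G): row=5 col=0 char='g'
After 10 (j): row=5 col=0 char='g'
After 11 (0): row=5 col=0 char='g'
After 12 (h): row=5 col=0 char='g'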